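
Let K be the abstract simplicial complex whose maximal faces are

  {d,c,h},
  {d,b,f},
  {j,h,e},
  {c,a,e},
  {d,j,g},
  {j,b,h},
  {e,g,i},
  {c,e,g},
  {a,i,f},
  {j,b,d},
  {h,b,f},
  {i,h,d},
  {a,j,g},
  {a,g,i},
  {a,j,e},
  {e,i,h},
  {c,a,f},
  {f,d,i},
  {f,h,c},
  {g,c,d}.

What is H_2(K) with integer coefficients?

H_2 = 0.

Fix the vertex order a < b < c < d < e < f < g < h < i < j and write every simplex with vertices in increasing order. Then dim K = 2 and the simplices of K are:

  0-simplices (10): a, b, c, d, e, f, g, h, i, j
  1-simplices (30): ac, ae, af, ag, ai, aj, bd, bf, bh, bj, cd, ce, cf, cg, ch, df, dg, dh, di, dj, eg, eh, ei, ej, fh, fi, gi, gj, hi, hj
  2-simplices (20): ace, acf, aej, afi, agi, agj, bdf, bdj, bfh, bhj, cdg, cdh, ceg, cfh, dfi, dgj, dhi, egi, ehi, ehj

giving chain groups C_0 ≅ Z^10, C_1 ≅ Z^30, C_2 ≅ Z^20.

The boundary map ∂_1: C_1 → C_0 is given by ∂[p,q] = [q] − [p]. For instance
  ∂ag = g − a.
The 10×30 boundary matrix has rank 9 and Smith normal form diag(1,1,1,1,1,1,1,1,1).

Boundary ∂_2: C_2 → C_1 maps a triangle to the signed sum of its edges. For instance
  ∂bfh = fh − bh + bf,
  ∂egi = gi − ei + eg.
As a 30×20 matrix over Z this has rank 20, with invariant factors (1,1,1,1,1,1,1,1,1,1,1,1,1,1,1,1,1,1,1,2).

Computing H_k = (kernel of ∂_k) / (image of ∂_{k+1}):

  H_2: rank ker ∂_2 − rank ∂_3 = (20 − 20) − 0 = 0, and there is no ∂_3, so H_2 ≅ 0.

(K is a triangulation of the Klein bottle.)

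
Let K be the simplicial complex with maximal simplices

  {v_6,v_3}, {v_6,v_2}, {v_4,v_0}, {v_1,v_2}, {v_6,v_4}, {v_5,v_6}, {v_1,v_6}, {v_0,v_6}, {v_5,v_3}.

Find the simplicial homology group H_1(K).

Take the total order v_0 < v_1 < v_2 < v_3 < v_4 < v_5 < v_6 on the vertex set. Then K (dimension 1) consists of the simplices:

  0-simplices (7): [v_0], [v_1], [v_2], [v_3], [v_4], [v_5], [v_6]
  1-simplices (9): [v_0,v_4], [v_0,v_6], [v_1,v_2], [v_1,v_6], [v_2,v_6], [v_3,v_5], [v_3,v_6], [v_4,v_6], [v_5,v_6]

so the chain groups are C_0 ≅ Z^7, C_1 ≅ Z^9.

∂_1: C_1 → C_0 maps an edge to its endpoints' difference, ∂[p,q] = q − p.
As a 7×9 matrix over Z this has rank 6, with invariant factors (1,1,1,1,1,1).

From H_k ≅ ker(∂_k) / im(∂_{k+1}) we obtain:

  H_1: rank ker ∂_1 − rank ∂_2 = (9 − 6) − 0 = 3, and there is no ∂_2, so H_1 = Z^3.

(K is a triangulation of a wedge of 3 circles.)

H_1 = Z^3.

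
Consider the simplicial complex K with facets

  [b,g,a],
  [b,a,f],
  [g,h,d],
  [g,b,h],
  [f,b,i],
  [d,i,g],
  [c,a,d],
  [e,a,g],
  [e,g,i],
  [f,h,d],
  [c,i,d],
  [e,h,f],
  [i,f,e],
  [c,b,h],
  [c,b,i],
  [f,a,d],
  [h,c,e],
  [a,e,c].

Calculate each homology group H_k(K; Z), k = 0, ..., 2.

H_0 ≅ Z,  H_1 ≅ Z^2,  H_2 ≅ Z.

Order the vertices as a < b < c < d < e < f < g < h < i. Listing each simplex with vertices in this order, K has dimension 2 with simplices:

  0-simplices (9): a, b, c, d, e, f, g, h, i
  1-simplices (27): ab, ac, ad, ae, af, ag, bc, bf, bg, bh, bi, cd, ce, ch, ci, df, dg, dh, di, ef, eg, eh, ei, fh, fi, gh, gi
  2-simplices (18): abf, abg, acd, ace, adf, aeg, bch, bci, bfi, bgh, cdi, ceh, dfh, dgh, dgi, efh, efi, egi

so the chain groups are C_0 ≅ Z^9, C_1 ≅ Z^27, C_2 ≅ Z^18.

Boundary ∂_1: C_1 → C_0 is given by ∂[p,q] = [q] − [p]. For instance
  ∂ef = f − e.
The resulting 9×27 matrix has rank 8, and its Smith normal form has invariant factors (1,1,1,1,1,1,1,1).

∂_2: C_2 → C_1 maps a triangle to the signed sum of its edges. For instance
  ∂efi = fi − ei + ef,
  ∂abf = bf − af + ab.
This gives a 27×18 integer matrix of rank 17; reducing to Smith normal form yields diagonal entries (1,1,1,1,1,1,1,1,1,1,1,1,1,1,1,1,1).

From H_k ≅ ker(∂_k) / im(∂_{k+1}) we obtain:

  H_0: rank C_0 − rank ∂_1 = 9 − 8 = 1, and the invariant factors of ∂_1 are all 1, so H_0 = Z.
  H_1: rank ker ∂_1 − rank ∂_2 = (27 − 8) − 17 = 2, and the invariant factors of ∂_2 are all 1, so H_1 = Z^2.
  H_2: rank ker ∂_2 − rank ∂_3 = (18 − 17) − 0 = 1, and there is no ∂_3, so H_2 = Z.

As a check, the Euler characteristic is 9 − 27 + 18 = 0, which agrees with 1 − 2 + 1 = 0.
(K is a triangulation of the torus T^2.)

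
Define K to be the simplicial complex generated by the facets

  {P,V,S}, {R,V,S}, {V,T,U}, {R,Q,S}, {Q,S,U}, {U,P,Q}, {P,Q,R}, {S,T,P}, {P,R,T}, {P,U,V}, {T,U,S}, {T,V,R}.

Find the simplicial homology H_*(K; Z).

Take the total order P < Q < R < S < T < U < V on the vertex set. Then K (dimension 2) consists of the simplices:

  0-simplices (7): P, Q, R, S, T, U, V
  1-simplices (18): PQ, PR, PS, PT, PU, PV, QR, QS, QU, RS, RT, RV, ST, SU, SV, TU, TV, UV
  2-simplices (12): PQR, PQU, PRT, PST, PSV, PUV, QRS, QSU, RSV, RTV, STU, TUV

so the chain groups are C_0 ≅ Z^7, C_1 ≅ Z^18, C_2 ≅ Z^12.

∂_1: C_1 → C_0 is given by ∂[p,q] = [q] − [p].
This gives a 7×18 integer matrix of rank 6; reducing to Smith normal form yields diagonal entries (1,1,1,1,1,1).

∂_2: C_2 → C_1 sends each 2-simplex [p,q,r] to [q,r] − [p,r] + [p,q]. For instance
  ∂PST = ST − PT + PS,
  ∂QRS = RS − QS + QR.
As a 18×12 matrix over Z this has rank 12, with invariant factors (1,1,1,1,1,1,1,1,1,1,1,2).

Reading off H_k = ker ∂_k / im ∂_{k+1}:

  H_0: rank C_0 − rank ∂_1 = 7 − 6 = 1, and the invariant factors of ∂_1 are all 1, so H_0 = Z.
  H_1: rank ker ∂_1 − rank ∂_2 = (18 − 6) − 12 = 0, and ∂_2 has invariant factor 2 > 1, so H_1 = Z/2.
  H_2: rank ker ∂_2 − rank ∂_3 = (12 − 12) − 0 = 0, and there is no ∂_3, so H_2 = 0.

(K is a triangulation of the real projective plane RP^2.)

H_0 ≅ Z,  H_1 ≅ Z/2,  H_2 = 0.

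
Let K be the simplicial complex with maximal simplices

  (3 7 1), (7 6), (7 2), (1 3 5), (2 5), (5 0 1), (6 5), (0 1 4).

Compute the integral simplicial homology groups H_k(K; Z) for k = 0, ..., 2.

Fix the vertex order 0 < 1 < 2 < 3 < 4 < 5 < 6 < 7 and write every simplex with vertices in increasing order. Then dim K = 2 and the simplices of K are:

  0-simplices (8): [0], [1], [2], [3], [4], [5], [6], [7]
  1-simplices (13): [0,1], [0,4], [0,5], [1,3], [1,4], [1,5], [1,7], [2,5], [2,7], [3,5], [3,7], [5,6], [6,7]
  2-simplices (4): [0,1,4], [0,1,5], [1,3,5], [1,3,7]

Hence C_0 ≅ Z^8, C_1 ≅ Z^13, C_2 ≅ Z^4.

The boundary map ∂_1: C_1 → C_0 sends each edge [p,q] (with p < q) to q − p. For instance
  ∂[1,4] = [4] − [1].
As a 8×13 matrix over Z this has rank 7, with invariant factors (1,1,1,1,1,1,1).

Boundary ∂_2: C_2 → C_1 sends each 2-simplex [p,q,r] to [q,r] − [p,r] + [p,q]. For instance
  ∂[1,3,5] = [3,5] − [1,5] + [1,3],
  ∂[0,1,4] = [1,4] − [0,4] + [0,1].
The 13×4 boundary matrix has rank 4 and Smith normal form diag(1,1,1,1).

Computing H_k = (kernel of ∂_k) / (image of ∂_{k+1}):

  H_0: rank C_0 − rank ∂_1 = 8 − 7 = 1, and the invariant factors of ∂_1 are all 1, so H_0 = Z.
  H_1: rank ker ∂_1 − rank ∂_2 = (13 − 7) − 4 = 2, and the invariant factors of ∂_2 are all 1, so H_1 = Z^2.
  H_2: rank ker ∂_2 − rank ∂_3 = (4 − 4) − 0 = 0, and there is no ∂_3, so H_2 = 0.

H_0 ≅ Z,  H_1 ≅ Z^2,  H_2 = 0.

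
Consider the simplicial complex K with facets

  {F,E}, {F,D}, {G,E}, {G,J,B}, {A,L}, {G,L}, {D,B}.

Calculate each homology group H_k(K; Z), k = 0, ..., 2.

K has 8 vertices, 9 edges, 1 triangle.
rank ∂_0 = 0, rank ∂_1 = 7 ⇒ b_0 = 8 − 0 − 7 = 1; all invariant factors of ∂_1 are 1 so no torsion. So H_0 ≅ Z.
rank ∂_1 = 7, rank ∂_2 = 1 ⇒ b_1 = 9 − 7 − 1 = 1; all invariant factors of ∂_2 are 1 so no torsion. So H_1 ≅ Z.
rank ∂_2 = 1, rank ∂_3 = 0 ⇒ b_2 = 1 − 1 − 0 = 0. So H_2 ≅ 0.

H_0 ≅ Z,  H_1 ≅ Z,  H_2 = 0.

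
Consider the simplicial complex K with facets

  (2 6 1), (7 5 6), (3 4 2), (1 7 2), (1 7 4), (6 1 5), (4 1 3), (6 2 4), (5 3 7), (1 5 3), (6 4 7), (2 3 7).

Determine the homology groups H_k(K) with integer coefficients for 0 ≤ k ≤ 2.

Order the vertices as 1 < 2 < 3 < 4 < 5 < 6 < 7. Listing each simplex with vertices in this order, K has dimension 2 with simplices:

  0-simplices (7): [1], [2], [3], [4], [5], [6], [7]
  1-simplices (18): [1,2], [1,3], [1,4], [1,5], [1,6], [1,7], [2,3], [2,4], [2,6], [2,7], [3,4], [3,5], [3,7], [4,6], [4,7], [5,6], [5,7], [6,7]
  2-simplices (12): [1,2,6], [1,2,7], [1,3,4], [1,3,5], [1,4,7], [1,5,6], [2,3,4], [2,3,7], [2,4,6], [3,5,7], [4,6,7], [5,6,7]

so the chain groups are C_0 ≅ Z^7, C_1 ≅ Z^18, C_2 ≅ Z^12.

Boundary ∂_1: C_1 → C_0 is given by ∂[p,q] = [q] − [p].
This gives a 7×18 integer matrix of rank 6; reducing to Smith normal form yields diagonal entries (1,1,1,1,1,1).

The boundary map ∂_2: C_2 → C_1 sends each 2-simplex [p,q,r] to [q,r] − [p,r] + [p,q]. For instance
  ∂[4,6,7] = [6,7] − [4,7] + [4,6],
  ∂[2,4,6] = [4,6] − [2,6] + [2,4].
As a 18×12 matrix over Z this has rank 12, with invariant factors (1,1,1,1,1,1,1,1,1,1,1,2).

Now H_k = ker ∂_k / im ∂_{k+1}, so:

  H_0: rank C_0 − rank ∂_1 = 7 − 6 = 1, and the invariant factors of ∂_1 are all 1, so H_0 = Z.
  H_1: rank ker ∂_1 − rank ∂_2 = (18 − 6) − 12 = 0, and ∂_2 has invariant factor 2 > 1, so H_1 = Z/2Z.
  H_2: rank ker ∂_2 − rank ∂_3 = (12 − 12) − 0 = 0, and there is no ∂_3, so H_2 = 0.

(K is a triangulation of the real projective plane RP^2.)

H_0 ≅ Z,  H_1 ≅ Z/2Z,  H_2 = 0.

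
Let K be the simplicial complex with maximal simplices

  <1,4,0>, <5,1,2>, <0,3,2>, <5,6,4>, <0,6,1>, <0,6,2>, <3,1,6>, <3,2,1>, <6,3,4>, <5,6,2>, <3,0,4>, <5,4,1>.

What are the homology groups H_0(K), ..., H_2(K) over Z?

H_0 = Z,  H_1 = Z_2,  H_2 = 0.

K has 7 vertices, 18 edges, 12 triangles.
rank ∂_0 = 0, rank ∂_1 = 6 ⇒ b_0 = 7 − 0 − 6 = 1; all invariant factors of ∂_1 are 1 so no torsion. So H_0 ≅ Z.
rank ∂_1 = 6, rank ∂_2 = 12 ⇒ b_1 = 18 − 6 − 12 = 0; ∂_2 has invariant factor(s) [2] giving torsion. So H_1 ≅ Z_2.
rank ∂_2 = 12, rank ∂_3 = 0 ⇒ b_2 = 12 − 12 − 0 = 0. So H_2 ≅ 0.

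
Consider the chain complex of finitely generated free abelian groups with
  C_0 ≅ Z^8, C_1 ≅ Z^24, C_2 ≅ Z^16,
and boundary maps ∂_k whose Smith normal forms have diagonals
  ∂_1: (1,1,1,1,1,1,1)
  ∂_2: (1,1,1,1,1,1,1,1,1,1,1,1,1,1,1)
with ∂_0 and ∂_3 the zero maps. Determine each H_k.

H_0: b_0 = 8 − 0 − 7 = 1; torsion from ∂_1 factors > 1: none. So H_0 ≅ Z.
H_1: b_1 = 24 − 7 − 15 = 2; torsion from ∂_2 factors > 1: none. So H_1 ≅ Z^2.
H_2: b_2 = 16 − 15 − 0 = 1; torsion from ∂_3 factors > 1: none. So H_2 ≅ Z.

H_0 ≅ Z,  H_1 ≅ Z^2,  H_2 ≅ Z.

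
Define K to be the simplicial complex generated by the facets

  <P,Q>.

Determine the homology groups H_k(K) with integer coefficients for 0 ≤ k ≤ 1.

Order the vertices as P < Q. Listing each simplex with vertices in this order, K has dimension 1 with simplices:

  0-simplices (2): P, Q
  1-simplices (1): PQ

giving chain groups C_0 ≅ Z^2, C_1 ≅ Z^1.

∂_1: C_1 → C_0 sends each edge [p,q] (with p < q) to q − p. For instance
  ∂PQ = Q − P.
The 2×1 boundary matrix has rank 1 and Smith normal form diag(1).

Reading off H_k = ker ∂_k / im ∂_{k+1}:

  H_0: rank C_0 − rank ∂_1 = 2 − 1 = 1, and the invariant factors of ∂_1 are all 1, so H_0 = Z.
  H_1: rank ker ∂_1 − rank ∂_2 = (1 − 1) − 0 = 0, and there is no ∂_2, so H_1 = 0.

As a check, the Euler characteristic is 2 − 1 = 1, which agrees with 1 − 0 = 1.

H_0 = Z,  H_1 = 0.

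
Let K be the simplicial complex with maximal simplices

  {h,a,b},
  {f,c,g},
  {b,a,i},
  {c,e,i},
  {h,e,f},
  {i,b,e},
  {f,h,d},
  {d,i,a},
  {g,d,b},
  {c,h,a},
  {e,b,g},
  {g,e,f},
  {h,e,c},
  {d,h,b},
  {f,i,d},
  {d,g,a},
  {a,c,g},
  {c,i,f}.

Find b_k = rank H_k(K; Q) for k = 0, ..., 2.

b_0 = 1, b_1 = 1, b_2 = 0.

Order the vertices as a < b < c < d < e < f < g < h < i. Listing each simplex with vertices in this order, K has dimension 2 with simplices:

  0-simplices (9): a, b, c, d, e, f, g, h, i
  1-simplices (27): ab, ac, ad, ag, ah, ai, bd, be, bg, bh, bi, ce, cf, cg, ch, ci, df, dg, dh, di, ef, eg, eh, ei, fg, fh, fi
  2-simplices (18): abh, abi, acg, ach, adg, adi, bdg, bdh, beg, bei, ceh, cei, cfg, cfi, dfh, dfi, efg, efh

giving chain groups C_0 ≅ Z^9, C_1 ≅ Z^27, C_2 ≅ Z^18.

The boundary map ∂_1: C_1 → C_0 is given by ∂[p,q] = [q] − [p].
This gives a 9×27 integer matrix of rank 8; reducing to Smith normal form yields diagonal entries (1,1,1,1,1,1,1,1).

Boundary ∂_2: C_2 → C_1 acts by ∂[p,q,r] = [q,r] − [p,r] + [p,q]. For instance
  ∂dfh = fh − dh + df,
  ∂bdh = dh − bh + bd.
As a 27×18 matrix over Z this has rank 18, with invariant factors (1,1,1,1,1,1,1,1,1,1,1,1,1,1,1,1,1,2).

Reading off H_k = ker ∂_k / im ∂_{k+1}:

  H_0: rank C_0 − rank ∂_1 = 9 − 8 = 1, and the invariant factors of ∂_1 are all 1, so H_0 = Z.
  H_1: rank ker ∂_1 − rank ∂_2 = (27 − 8) − 18 = 1, and ∂_2 has invariant factor 2 > 1, so H_1 = Z × Z/2.
  H_2: rank ker ∂_2 − rank ∂_3 = (18 − 18) − 0 = 0, and there is no ∂_3, so H_2 = 0.

Hence the Betti numbers are b_0 = 1, b_1 = 1, b_2 = 0.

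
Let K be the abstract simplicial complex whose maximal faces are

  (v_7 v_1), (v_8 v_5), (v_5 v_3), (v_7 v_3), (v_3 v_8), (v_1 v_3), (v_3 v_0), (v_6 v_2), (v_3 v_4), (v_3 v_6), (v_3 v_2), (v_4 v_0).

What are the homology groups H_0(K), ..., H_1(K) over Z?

We work with the vertex ordering v_0 < v_1 < v_2 < v_3 < v_4 < v_5 < v_6 < v_7 < v_8. The simplices of K, each written with vertices in increasing order, are:

  0-simplices (9): [v_0], [v_1], [v_2], [v_3], [v_4], [v_5], [v_6], [v_7], [v_8]
  1-simplices (12): [v_0,v_3], [v_0,v_4], [v_1,v_3], [v_1,v_7], [v_2,v_3], [v_2,v_6], [v_3,v_4], [v_3,v_5], [v_3,v_6], [v_3,v_7], [v_3,v_8], [v_5,v_8]

giving chain groups C_0 ≅ Z^9, C_1 ≅ Z^12.

Boundary ∂_1: C_1 → C_0 is given by ∂[p,q] = [q] − [p]. For instance
  ∂[v_3,v_4] = [v_4] − [v_3].
This gives a 9×12 integer matrix of rank 8; reducing to Smith normal form yields diagonal entries (1,1,1,1,1,1,1,1).

Reading off H_k = ker ∂_k / im ∂_{k+1}:

  H_0: rank C_0 − rank ∂_1 = 9 − 8 = 1, and the invariant factors of ∂_1 are all 1, so H_0 ≅ Z.
  H_1: rank ker ∂_1 − rank ∂_2 = (12 − 8) − 0 = 4, and there is no ∂_2, so H_1 ≅ Z^4.

(K is a triangulation of a wedge of 4 circles.)

H_0 = Z,  H_1 = Z^4.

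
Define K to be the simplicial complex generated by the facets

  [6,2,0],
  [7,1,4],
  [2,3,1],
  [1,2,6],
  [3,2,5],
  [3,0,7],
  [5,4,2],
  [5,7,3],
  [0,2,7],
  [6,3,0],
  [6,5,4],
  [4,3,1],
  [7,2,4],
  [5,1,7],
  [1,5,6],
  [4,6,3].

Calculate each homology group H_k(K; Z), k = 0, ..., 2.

H_0 = Z,  H_1 = Z^2,  H_2 = Z.

Fix the vertex order 0 < 1 < 2 < 3 < 4 < 5 < 6 < 7 and write every simplex with vertices in increasing order. Then dim K = 2 and the simplices of K are:

  0-simplices (8): [0], [1], [2], [3], [4], [5], [6], [7]
  1-simplices (24): (24 of them)
  2-simplices (16): [0,2,6], [0,2,7], [0,3,6], [0,3,7], [1,2,3], [1,2,6], [1,3,4], [1,4,7], [1,5,6], [1,5,7], [2,3,5], [2,4,5], [2,4,7], [3,4,6], [3,5,7], [4,5,6]

so the chain groups are C_0 ≅ Z^8, C_1 ≅ Z^24, C_2 ≅ Z^16.

The boundary map ∂_1: C_1 → C_0 sends each edge [p,q] (with p < q) to q − p. For instance
  ∂[1,5] = [5] − [1].
The 8×24 boundary matrix has rank 7 and Smith normal form diag(1,1,1,1,1,1,1).

The boundary map ∂_2: C_2 → C_1 sends each 2-simplex [p,q,r] to [q,r] − [p,r] + [p,q]. For instance
  ∂[0,3,7] = [3,7] − [0,7] + [0,3],
  ∂[2,4,7] = [4,7] − [2,7] + [2,4].
The resulting 24×16 matrix has rank 15, and its Smith normal form has invariant factors (1,1,1,1,1,1,1,1,1,1,1,1,1,1,1).

Computing H_k = (kernel of ∂_k) / (image of ∂_{k+1}):

  H_0: rank C_0 − rank ∂_1 = 8 − 7 = 1, and the invariant factors of ∂_1 are all 1, so H_0 = Z.
  H_1: rank ker ∂_1 − rank ∂_2 = (24 − 7) − 15 = 2, and the invariant factors of ∂_2 are all 1, so H_1 = Z^2.
  H_2: rank ker ∂_2 − rank ∂_3 = (16 − 15) − 0 = 1, and there is no ∂_3, so H_2 = Z.

As a check, the Euler characteristic is 8 − 24 + 16 = 0, which agrees with 1 − 2 + 1 = 0.
(K is a triangulation of the torus T^2.)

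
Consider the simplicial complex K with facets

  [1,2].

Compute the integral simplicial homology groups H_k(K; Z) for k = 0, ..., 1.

H_0 = Z,  H_1 = 0.

Take the total order 1 < 2 on the vertex set. Then K (dimension 1) consists of the simplices:

  0-simplices (2): [1], [2]
  1-simplices (1): [1,2]

Hence C_0 ≅ Z^2, C_1 ≅ Z^1.

∂_1: C_1 → C_0 is given by ∂[p,q] = [q] − [p]. For instance
  ∂[1,2] = [2] − [1].
The resulting 2×1 matrix has rank 1, and its Smith normal form has invariant factors (1).

Reading off H_k = ker ∂_k / im ∂_{k+1}:

  H_0: rank C_0 − rank ∂_1 = 2 − 1 = 1, and the invariant factors of ∂_1 are all 1, so H_0 = Z.
  H_1: rank ker ∂_1 − rank ∂_2 = (1 − 1) − 0 = 0, and there is no ∂_2, so H_1 = 0.

(K is a triangulation of the 1-simplex.)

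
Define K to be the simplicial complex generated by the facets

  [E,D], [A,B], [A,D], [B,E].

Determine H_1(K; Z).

H_1 = Z.

Fix the vertex order A < B < D < E and write every simplex with vertices in increasing order. Then dim K = 1 and the simplices of K are:

  0-simplices (4): A, B, D, E
  1-simplices (4): AB, AD, BE, DE

Hence C_0 ≅ Z^4, C_1 ≅ Z^4.

Boundary ∂_1: C_1 → C_0 is given by ∂[p,q] = [q] − [p].
The resulting 4×4 matrix has rank 3, and its Smith normal form has invariant factors (1,1,1).

Reading off H_k = ker ∂_k / im ∂_{k+1}:

  H_1: rank ker ∂_1 − rank ∂_2 = (4 − 3) − 0 = 1, and there is no ∂_2, so H_1 ≅ Z.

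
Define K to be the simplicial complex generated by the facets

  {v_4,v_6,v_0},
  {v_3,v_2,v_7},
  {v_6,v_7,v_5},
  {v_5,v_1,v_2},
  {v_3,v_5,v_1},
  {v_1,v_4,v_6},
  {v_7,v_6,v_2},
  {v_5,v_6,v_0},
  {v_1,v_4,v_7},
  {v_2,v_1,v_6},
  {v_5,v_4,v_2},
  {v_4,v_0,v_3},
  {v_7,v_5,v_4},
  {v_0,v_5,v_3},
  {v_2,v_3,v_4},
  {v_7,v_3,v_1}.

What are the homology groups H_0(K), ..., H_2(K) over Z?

H_0 ≅ Z,  H_1 ≅ Z^2,  H_2 ≅ Z.

Take the total order v_0 < v_1 < v_2 < v_3 < v_4 < v_5 < v_6 < v_7 on the vertex set. Then K (dimension 2) consists of the simplices:

  0-simplices (8): [v_0], [v_1], [v_2], [v_3], [v_4], [v_5], [v_6], [v_7]
  1-simplices (24): (24 of them)
  2-simplices (16): (16 of them)

giving chain groups C_0 ≅ Z^8, C_1 ≅ Z^24, C_2 ≅ Z^16.

Boundary ∂_1: C_1 → C_0 sends each edge [p,q] (with p < q) to q − p. For instance
  ∂[v_5,v_6] = [v_6] − [v_5].
This gives a 8×24 integer matrix of rank 7; reducing to Smith normal form yields diagonal entries (1,1,1,1,1,1,1).

∂_2: C_2 → C_1 maps a triangle to the signed sum of its edges. For instance
  ∂[v_1,v_2,v_5] = [v_2,v_5] − [v_1,v_5] + [v_1,v_2],
  ∂[v_4,v_5,v_7] = [v_5,v_7] − [v_4,v_7] + [v_4,v_5].
The 24×16 boundary matrix has rank 15 and Smith normal form diag(1,1,1,1,1,1,1,1,1,1,1,1,1,1,1).

Reading off H_k = ker ∂_k / im ∂_{k+1}:

  H_0: rank C_0 − rank ∂_1 = 8 − 7 = 1, and the invariant factors of ∂_1 are all 1, so H_0 = Z.
  H_1: rank ker ∂_1 − rank ∂_2 = (24 − 7) − 15 = 2, and the invariant factors of ∂_2 are all 1, so H_1 = Z^2.
  H_2: rank ker ∂_2 − rank ∂_3 = (16 − 15) − 0 = 1, and there is no ∂_3, so H_2 = Z.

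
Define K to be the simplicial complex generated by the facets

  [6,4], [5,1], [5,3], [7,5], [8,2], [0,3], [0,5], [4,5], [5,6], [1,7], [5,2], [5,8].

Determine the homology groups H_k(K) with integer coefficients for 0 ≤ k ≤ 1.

H_0 = Z,  H_1 = Z^4.

Take the total order 0 < 1 < 2 < 3 < 4 < 5 < 6 < 7 < 8 on the vertex set. Then K (dimension 1) consists of the simplices:

  0-simplices (9): [0], [1], [2], [3], [4], [5], [6], [7], [8]
  1-simplices (12): [0,3], [0,5], [1,5], [1,7], [2,5], [2,8], [3,5], [4,5], [4,6], [5,6], [5,7], [5,8]

giving chain groups C_0 ≅ Z^9, C_1 ≅ Z^12.

∂_1: C_1 → C_0 sends each edge [p,q] (with p < q) to q − p. For instance
  ∂[4,5] = [5] − [4].
The resulting 9×12 matrix has rank 8, and its Smith normal form has invariant factors (1,1,1,1,1,1,1,1).

Reading off H_k = ker ∂_k / im ∂_{k+1}:

  H_0: rank C_0 − rank ∂_1 = 9 − 8 = 1, and the invariant factors of ∂_1 are all 1, so H_0 ≅ Z.
  H_1: rank ker ∂_1 − rank ∂_2 = (12 − 8) − 0 = 4, and there is no ∂_2, so H_1 ≅ Z^4.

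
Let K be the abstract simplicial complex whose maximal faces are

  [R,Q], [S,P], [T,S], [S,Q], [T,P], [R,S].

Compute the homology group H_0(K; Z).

Take the total order P < Q < R < S < T on the vertex set. Then K (dimension 1) consists of the simplices:

  0-simplices (5): P, Q, R, S, T
  1-simplices (6): PS, PT, QR, QS, RS, ST

Hence C_0 ≅ Z^5, C_1 ≅ Z^6.

∂_1: C_1 → C_0 sends each edge [p,q] (with p < q) to q − p. For instance
  ∂PS = S − P.
The 5×6 boundary matrix has rank 4 and Smith normal form diag(1,1,1,1).

Now H_k = ker ∂_k / im ∂_{k+1}, so:

  H_0: rank C_0 − rank ∂_1 = 5 − 4 = 1, and the invariant factors of ∂_1 are all 1, so H_0 = Z.

H_0 ≅ Z.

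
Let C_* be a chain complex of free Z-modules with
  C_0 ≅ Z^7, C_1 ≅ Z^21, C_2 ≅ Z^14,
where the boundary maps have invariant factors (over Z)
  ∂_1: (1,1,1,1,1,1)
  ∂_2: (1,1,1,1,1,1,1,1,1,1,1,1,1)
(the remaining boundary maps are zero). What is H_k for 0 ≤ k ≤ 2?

H_0 ≅ Z,  H_1 ≅ Z^2,  H_2 ≅ Z.

H_0: b_0 = 7 − 0 − 6 = 1; torsion from ∂_1 factors > 1: none. So H_0 ≅ Z.
H_1: b_1 = 21 − 6 − 13 = 2; torsion from ∂_2 factors > 1: none. So H_1 ≅ Z^2.
H_2: b_2 = 14 − 13 − 0 = 1; torsion from ∂_3 factors > 1: none. So H_2 ≅ Z.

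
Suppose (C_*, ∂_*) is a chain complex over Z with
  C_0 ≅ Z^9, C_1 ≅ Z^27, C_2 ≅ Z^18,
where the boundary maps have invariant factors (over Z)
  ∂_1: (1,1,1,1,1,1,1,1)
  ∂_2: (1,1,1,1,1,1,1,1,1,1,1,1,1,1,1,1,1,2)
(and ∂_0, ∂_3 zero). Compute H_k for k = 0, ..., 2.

H_0: b_0 = 9 − 0 − 8 = 1; torsion from ∂_1 factors > 1: none. So H_0 ≅ Z.
H_1: b_1 = 27 − 8 − 18 = 1; torsion from ∂_2 factors > 1: [2]. So H_1 ≅ Z × Z/2.
H_2: b_2 = 18 − 18 − 0 = 0; torsion from ∂_3 factors > 1: none. So H_2 ≅ 0.

H_0 ≅ Z,  H_1 ≅ Z × Z/2,  H_2 = 0.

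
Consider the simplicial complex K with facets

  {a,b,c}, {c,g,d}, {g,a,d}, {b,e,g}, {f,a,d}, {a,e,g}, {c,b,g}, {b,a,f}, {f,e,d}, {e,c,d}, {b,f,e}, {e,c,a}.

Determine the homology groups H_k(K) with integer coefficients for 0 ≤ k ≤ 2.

We work with the vertex ordering a < b < c < d < e < f < g. The simplices of K, each written with vertices in increasing order, are:

  0-simplices (7): a, b, c, d, e, f, g
  1-simplices (18): ab, ac, ad, ae, af, ag, bc, be, bf, bg, cd, ce, cg, de, df, dg, ef, eg
  2-simplices (12): abc, abf, ace, adf, adg, aeg, bcg, bef, beg, cde, cdg, def

giving chain groups C_0 ≅ Z^7, C_1 ≅ Z^18, C_2 ≅ Z^12.

∂_1: C_1 → C_0 sends each edge [p,q] (with p < q) to q − p. For instance
  ∂bf = f − b.
The resulting 7×18 matrix has rank 6, and its Smith normal form has invariant factors (1,1,1,1,1,1).

The boundary map ∂_2: C_2 → C_1 maps a triangle to the signed sum of its edges. For instance
  ∂abf = bf − af + ab,
  ∂aeg = eg − ag + ae.
The resulting 18×12 matrix has rank 12, and its Smith normal form has invariant factors (1,1,1,1,1,1,1,1,1,1,1,2).

Reading off H_k = ker ∂_k / im ∂_{k+1}:

  H_0: rank C_0 − rank ∂_1 = 7 − 6 = 1, and the invariant factors of ∂_1 are all 1, so H_0 ≅ Z.
  H_1: rank ker ∂_1 − rank ∂_2 = (18 − 6) − 12 = 0, and ∂_2 has invariant factor 2 > 1, so H_1 ≅ Z/2.
  H_2: rank ker ∂_2 − rank ∂_3 = (12 − 12) − 0 = 0, and there is no ∂_3, so H_2 ≅ 0.

(K is a triangulation of the real projective plane RP^2.)

H_0 ≅ Z,  H_1 ≅ Z/2,  H_2 = 0.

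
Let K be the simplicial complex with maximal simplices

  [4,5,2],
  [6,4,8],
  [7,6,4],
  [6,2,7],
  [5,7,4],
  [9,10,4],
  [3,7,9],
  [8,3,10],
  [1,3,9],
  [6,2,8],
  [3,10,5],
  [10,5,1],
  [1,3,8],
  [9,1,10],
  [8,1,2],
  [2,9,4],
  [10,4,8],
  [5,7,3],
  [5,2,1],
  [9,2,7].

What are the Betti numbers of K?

We work with the vertex ordering 1 < 2 < 3 < 4 < 5 < 6 < 7 < 8 < 9 < 10. The simplices of K, each written with vertices in increasing order, are:

  0-simplices (10): [1], [2], [3], [4], [5], [6], [7], [8], [9], [10]
  1-simplices (30): (30 of them)
  2-simplices (20): (20 of them)

Hence C_0 ≅ Z^10, C_1 ≅ Z^30, C_2 ≅ Z^20.

∂_1: C_1 → C_0 sends each edge [p,q] (with p < q) to q − p.
As a 10×30 matrix over Z this has rank 9, with invariant factors (1,1,1,1,1,1,1,1,1).

Boundary ∂_2: C_2 → C_1 maps a triangle to the signed sum of its edges. For instance
  ∂[4,5,7] = [5,7] − [4,7] + [4,5],
  ∂[1,3,8] = [3,8] − [1,8] + [1,3].
The resulting 30×20 matrix has rank 20, and its Smith normal form has invariant factors (1,1,1,1,1,1,1,1,1,1,1,1,1,1,1,1,1,1,1,2).

Now H_k = ker ∂_k / im ∂_{k+1}, so:

  H_0: rank C_0 − rank ∂_1 = 10 − 9 = 1, and the invariant factors of ∂_1 are all 1, so H_0 ≅ Z.
  H_1: rank ker ∂_1 − rank ∂_2 = (30 − 9) − 20 = 1, and ∂_2 has invariant factor 2 > 1, so H_1 ≅ Z ⊕ Z_2.
  H_2: rank ker ∂_2 − rank ∂_3 = (20 − 20) − 0 = 0, and there is no ∂_3, so H_2 ≅ 0.

As a check, the Euler characteristic is 10 − 30 + 20 = 0, which agrees with 1 − 1 + 0 = 0.

Hence the Betti numbers are b_0 = 1, b_1 = 1, b_2 = 0.

b_0 = 1, b_1 = 1, b_2 = 0.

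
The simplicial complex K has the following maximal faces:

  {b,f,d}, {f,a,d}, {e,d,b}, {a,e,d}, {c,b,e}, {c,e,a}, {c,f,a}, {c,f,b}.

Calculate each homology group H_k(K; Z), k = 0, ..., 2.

Fix the vertex order a < b < c < d < e < f and write every simplex with vertices in increasing order. Then dim K = 2 and the simplices of K are:

  0-simplices (6): a, b, c, d, e, f
  1-simplices (12): ac, ad, ae, af, bc, bd, be, bf, ce, cf, de, df
  2-simplices (8): ace, acf, ade, adf, bce, bcf, bde, bdf

Hence C_0 ≅ Z^6, C_1 ≅ Z^12, C_2 ≅ Z^8.

Boundary ∂_1: C_1 → C_0 maps an edge to its endpoints' difference, ∂[p,q] = q − p.
The resulting 6×12 matrix has rank 5, and its Smith normal form has invariant factors (1,1,1,1,1).

Boundary ∂_2: C_2 → C_1 maps a triangle to the signed sum of its edges. For instance
  ∂ade = de − ae + ad,
  ∂acf = cf − af + ac.
This gives a 12×8 integer matrix of rank 7; reducing to Smith normal form yields diagonal entries (1,1,1,1,1,1,1).

Reading off H_k = ker ∂_k / im ∂_{k+1}:

  H_0: rank C_0 − rank ∂_1 = 6 − 5 = 1, and the invariant factors of ∂_1 are all 1, so H_0 ≅ Z.
  H_1: rank ker ∂_1 − rank ∂_2 = (12 − 5) − 7 = 0, and the invariant factors of ∂_2 are all 1, so H_1 ≅ 0.
  H_2: rank ker ∂_2 − rank ∂_3 = (8 − 7) − 0 = 1, and there is no ∂_3, so H_2 ≅ Z.

(K is a triangulation of the 2-sphere S^2.)

H_0 ≅ Z,  H_1 = 0,  H_2 ≅ Z.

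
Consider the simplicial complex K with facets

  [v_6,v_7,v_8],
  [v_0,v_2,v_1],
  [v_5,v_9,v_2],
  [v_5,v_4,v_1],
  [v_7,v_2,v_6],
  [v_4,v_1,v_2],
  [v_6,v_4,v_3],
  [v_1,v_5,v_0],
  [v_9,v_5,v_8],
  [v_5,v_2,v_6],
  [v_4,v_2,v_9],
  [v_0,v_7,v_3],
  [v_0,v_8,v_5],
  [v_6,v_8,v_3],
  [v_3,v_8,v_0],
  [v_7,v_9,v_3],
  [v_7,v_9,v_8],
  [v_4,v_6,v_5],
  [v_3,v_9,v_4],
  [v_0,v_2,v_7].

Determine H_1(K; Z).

H_1 ≅ Z × Z/2.

Fix the vertex order v_0 < v_1 < v_2 < v_3 < v_4 < v_5 < v_6 < v_7 < v_8 < v_9 and write every simplex with vertices in increasing order. Then dim K = 2 and the simplices of K are:

  0-simplices (10): [v_0], [v_1], [v_2], [v_3], [v_4], [v_5], [v_6], [v_7], [v_8], [v_9]
  1-simplices (30): (30 of them)
  2-simplices (20): (20 of them)

so the chain groups are C_0 ≅ Z^10, C_1 ≅ Z^30, C_2 ≅ Z^20.

The boundary map ∂_1: C_1 → C_0 sends each edge [p,q] (with p < q) to q − p. For instance
  ∂[v_0,v_1] = [v_1] − [v_0].
The resulting 10×30 matrix has rank 9, and its Smith normal form has invariant factors (1,1,1,1,1,1,1,1,1).

The boundary map ∂_2: C_2 → C_1 acts by ∂[p,q,r] = [q,r] − [p,r] + [p,q]. For instance
  ∂[v_0,v_3,v_8] = [v_3,v_8] − [v_0,v_8] + [v_0,v_3],
  ∂[v_3,v_4,v_6] = [v_4,v_6] − [v_3,v_6] + [v_3,v_4].
The 30×20 boundary matrix has rank 20 and Smith normal form diag(1,1,1,1,1,1,1,1,1,1,1,1,1,1,1,1,1,1,1,2).

Reading off H_k = ker ∂_k / im ∂_{k+1}:

  H_1: rank ker ∂_1 − rank ∂_2 = (30 − 9) − 20 = 1, and ∂_2 has invariant factor 2 > 1, so H_1 = Z × Z/2.

(K is a triangulation of the Klein bottle.)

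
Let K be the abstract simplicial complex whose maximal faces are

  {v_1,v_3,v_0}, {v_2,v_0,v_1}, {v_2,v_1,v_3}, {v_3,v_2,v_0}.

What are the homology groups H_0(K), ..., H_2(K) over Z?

H_0 = Z,  H_1 = 0,  H_2 = Z.

We work with the vertex ordering v_0 < v_1 < v_2 < v_3. The simplices of K, each written with vertices in increasing order, are:

  0-simplices (4): [v_0], [v_1], [v_2], [v_3]
  1-simplices (6): [v_0,v_1], [v_0,v_2], [v_0,v_3], [v_1,v_2], [v_1,v_3], [v_2,v_3]
  2-simplices (4): [v_0,v_1,v_2], [v_0,v_1,v_3], [v_0,v_2,v_3], [v_1,v_2,v_3]

Hence C_0 ≅ Z^4, C_1 ≅ Z^6, C_2 ≅ Z^4.

∂_1: C_1 → C_0 is given by ∂[p,q] = [q] − [p]. For instance
  ∂[v_2,v_3] = [v_3] − [v_2].
This gives a 4×6 integer matrix of rank 3; reducing to Smith normal form yields diagonal entries (1,1,1).

The boundary map ∂_2: C_2 → C_1 sends each 2-simplex [p,q,r] to [q,r] − [p,r] + [p,q]. For instance
  ∂[v_1,v_2,v_3] = [v_2,v_3] − [v_1,v_3] + [v_1,v_2],
  ∂[v_0,v_1,v_3] = [v_1,v_3] − [v_0,v_3] + [v_0,v_1].
The 6×4 boundary matrix has rank 3 and Smith normal form diag(1,1,1).

From H_k ≅ ker(∂_k) / im(∂_{k+1}) we obtain:

  H_0: rank C_0 − rank ∂_1 = 4 − 3 = 1, and the invariant factors of ∂_1 are all 1, so H_0 = Z.
  H_1: rank ker ∂_1 − rank ∂_2 = (6 − 3) − 3 = 0, and the invariant factors of ∂_2 are all 1, so H_1 = 0.
  H_2: rank ker ∂_2 − rank ∂_3 = (4 − 3) − 0 = 1, and there is no ∂_3, so H_2 = Z.

As a check, the Euler characteristic is 4 − 6 + 4 = 2, which agrees with 1 − 0 + 1 = 2.
(K is a triangulation of the 2-sphere S^2.)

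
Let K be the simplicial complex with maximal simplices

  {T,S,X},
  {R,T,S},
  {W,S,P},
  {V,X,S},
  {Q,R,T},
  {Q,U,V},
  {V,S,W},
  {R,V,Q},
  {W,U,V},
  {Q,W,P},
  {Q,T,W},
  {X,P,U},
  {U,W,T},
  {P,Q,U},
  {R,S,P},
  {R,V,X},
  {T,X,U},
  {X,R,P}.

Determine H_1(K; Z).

Take the total order P < Q < R < S < T < U < V < W < X on the vertex set. Then K (dimension 2) consists of the simplices:

  0-simplices (9): P, Q, R, S, T, U, V, W, X
  1-simplices (27): PQ, PR, PS, PU, PW, PX, QR, QT, QU, QV, QW, RS, RT, RV, RX, ST, SV, SW, SX, TU, TW, TX, UV, UW, UX, VW, VX
  2-simplices (18): PQU, PQW, PRS, PRX, PSW, PUX, QRT, QRV, QTW, QUV, RST, RVX, STX, SVW, SVX, TUW, TUX, UVW

so the chain groups are C_0 ≅ Z^9, C_1 ≅ Z^27, C_2 ≅ Z^18.

∂_1: C_1 → C_0 is given by ∂[p,q] = [q] − [p]. For instance
  ∂PX = X − P.
As a 9×27 matrix over Z this has rank 8, with invariant factors (1,1,1,1,1,1,1,1).

The boundary map ∂_2: C_2 → C_1 maps a triangle to the signed sum of its edges. For instance
  ∂RST = ST − RT + RS,
  ∂TUX = UX − TX + TU.
As a 27×18 matrix over Z this has rank 18, with invariant factors (1,1,1,1,1,1,1,1,1,1,1,1,1,1,1,1,1,2).

From H_k ≅ ker(∂_k) / im(∂_{k+1}) we obtain:

  H_1: rank ker ∂_1 − rank ∂_2 = (27 − 8) − 18 = 1, and ∂_2 has invariant factor 2 > 1, so H_1 = Z × Z/2.

H_1 ≅ Z × Z/2.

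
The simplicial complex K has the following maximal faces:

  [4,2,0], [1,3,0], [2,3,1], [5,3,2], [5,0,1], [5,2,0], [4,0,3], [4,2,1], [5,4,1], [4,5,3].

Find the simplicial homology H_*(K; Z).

H_0 = Z,  H_1 = Z/2,  H_2 = 0.

K has 6 vertices, 15 edges, 10 triangles.
rank ∂_0 = 0, rank ∂_1 = 5 ⇒ b_0 = 6 − 0 − 5 = 1; all invariant factors of ∂_1 are 1 so no torsion. So H_0 ≅ Z.
rank ∂_1 = 5, rank ∂_2 = 10 ⇒ b_1 = 15 − 5 − 10 = 0; ∂_2 has invariant factor(s) [2] giving torsion. So H_1 ≅ Z/2.
rank ∂_2 = 10, rank ∂_3 = 0 ⇒ b_2 = 10 − 10 − 0 = 0. So H_2 ≅ 0.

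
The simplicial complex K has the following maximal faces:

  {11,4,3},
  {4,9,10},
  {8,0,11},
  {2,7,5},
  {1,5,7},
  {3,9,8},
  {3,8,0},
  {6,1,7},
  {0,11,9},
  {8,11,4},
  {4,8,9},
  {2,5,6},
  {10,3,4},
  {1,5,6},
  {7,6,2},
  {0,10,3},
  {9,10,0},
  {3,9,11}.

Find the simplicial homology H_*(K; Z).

H_0 = Z^2,  H_1 = Z_2,  H_2 = Z.

Order the vertices as 0 < 1 < 2 < 3 < 4 < 5 < 6 < 7 < 8 < 9 < 10 < 11. Listing each simplex with vertices in this order, K has dimension 2 with simplices:

  0-simplices (12): [0], [1], [2], [3], [4], [5], [6], [7], [8], [9], [10], [11]
  1-simplices (27): (27 of them)
  2-simplices (18): (18 of them)

so the chain groups are C_0 ≅ Z^12, C_1 ≅ Z^27, C_2 ≅ Z^18.

∂_1: C_1 → C_0 maps an edge to its endpoints' difference, ∂[p,q] = q − p. For instance
  ∂[0,8] = [8] − [0].
As a 12×27 matrix over Z this has rank 10, with invariant factors (1,1,1,1,1,1,1,1,1,1).

The boundary map ∂_2: C_2 → C_1 sends each 2-simplex [p,q,r] to [q,r] − [p,r] + [p,q]. For instance
  ∂[3,8,9] = [8,9] − [3,9] + [3,8],
  ∂[0,3,8] = [3,8] − [0,8] + [0,3].
This gives a 27×18 integer matrix of rank 17; reducing to Smith normal form yields diagonal entries (1,1,1,1,1,1,1,1,1,1,1,1,1,1,1,1,2).

From H_k ≅ ker(∂_k) / im(∂_{k+1}) we obtain:

  H_0: rank C_0 − rank ∂_1 = 12 − 10 = 2, and the invariant factors of ∂_1 are all 1, so H_0 ≅ Z^2.
  H_1: rank ker ∂_1 − rank ∂_2 = (27 − 10) − 17 = 0, and ∂_2 has invariant factor 2 > 1, so H_1 ≅ Z_2.
  H_2: rank ker ∂_2 − rank ∂_3 = (18 − 17) − 0 = 1, and there is no ∂_3, so H_2 ≅ Z.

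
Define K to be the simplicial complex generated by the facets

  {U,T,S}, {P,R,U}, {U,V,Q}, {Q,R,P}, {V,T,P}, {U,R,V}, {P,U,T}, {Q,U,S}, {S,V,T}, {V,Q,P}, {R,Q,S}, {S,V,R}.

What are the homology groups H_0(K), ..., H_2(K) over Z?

Fix the vertex order P < Q < R < S < T < U < V and write every simplex with vertices in increasing order. Then dim K = 2 and the simplices of K are:

  0-simplices (7): P, Q, R, S, T, U, V
  1-simplices (18): PQ, PR, PT, PU, PV, QR, QS, QU, QV, RS, RU, RV, ST, SU, SV, TU, TV, UV
  2-simplices (12): PQR, PQV, PRU, PTU, PTV, QRS, QSU, QUV, RSV, RUV, STU, STV

so the chain groups are C_0 ≅ Z^7, C_1 ≅ Z^18, C_2 ≅ Z^12.

Boundary ∂_1: C_1 → C_0 maps an edge to its endpoints' difference, ∂[p,q] = q − p. For instance
  ∂RU = U − R.
The 7×18 boundary matrix has rank 6 and Smith normal form diag(1,1,1,1,1,1).

Boundary ∂_2: C_2 → C_1 acts by ∂[p,q,r] = [q,r] − [p,r] + [p,q]. For instance
  ∂QSU = SU − QU + QS,
  ∂QRS = RS − QS + QR.
The resulting 18×12 matrix has rank 12, and its Smith normal form has invariant factors (1,1,1,1,1,1,1,1,1,1,1,2).

Reading off H_k = ker ∂_k / im ∂_{k+1}:

  H_0: rank C_0 − rank ∂_1 = 7 − 6 = 1, and the invariant factors of ∂_1 are all 1, so H_0 ≅ Z.
  H_1: rank ker ∂_1 − rank ∂_2 = (18 − 6) − 12 = 0, and ∂_2 has invariant factor 2 > 1, so H_1 ≅ Z_2.
  H_2: rank ker ∂_2 − rank ∂_3 = (12 − 12) − 0 = 0, and there is no ∂_3, so H_2 ≅ 0.

H_0 = Z,  H_1 = Z_2,  H_2 = 0.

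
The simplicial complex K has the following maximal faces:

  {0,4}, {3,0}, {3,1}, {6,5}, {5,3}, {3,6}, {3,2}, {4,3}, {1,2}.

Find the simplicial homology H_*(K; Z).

Fix the vertex order 0 < 1 < 2 < 3 < 4 < 5 < 6 and write every simplex with vertices in increasing order. Then dim K = 1 and the simplices of K are:

  0-simplices (7): [0], [1], [2], [3], [4], [5], [6]
  1-simplices (9): [0,3], [0,4], [1,2], [1,3], [2,3], [3,4], [3,5], [3,6], [5,6]

so the chain groups are C_0 ≅ Z^7, C_1 ≅ Z^9.

∂_1: C_1 → C_0 is given by ∂[p,q] = [q] − [p]. For instance
  ∂[5,6] = [6] − [5].
This gives a 7×9 integer matrix of rank 6; reducing to Smith normal form yields diagonal entries (1,1,1,1,1,1).

Now H_k = ker ∂_k / im ∂_{k+1}, so:

  H_0: rank C_0 − rank ∂_1 = 7 − 6 = 1, and the invariant factors of ∂_1 are all 1, so H_0 = Z.
  H_1: rank ker ∂_1 − rank ∂_2 = (9 − 6) − 0 = 3, and there is no ∂_2, so H_1 = Z^3.

As a check, the Euler characteristic is 7 − 9 = -2, which agrees with 1 − 3 = -2.
(K is a triangulation of a wedge of 3 circles.)

H_0 ≅ Z,  H_1 ≅ Z^3.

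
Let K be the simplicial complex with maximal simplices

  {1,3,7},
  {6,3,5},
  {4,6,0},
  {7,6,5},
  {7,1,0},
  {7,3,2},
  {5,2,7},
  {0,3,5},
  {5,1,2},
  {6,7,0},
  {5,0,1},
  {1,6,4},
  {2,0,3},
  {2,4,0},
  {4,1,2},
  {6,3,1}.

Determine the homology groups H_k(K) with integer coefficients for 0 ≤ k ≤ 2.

H_0 = Z,  H_1 = Z^2,  H_2 = Z.

Fix the vertex order 0 < 1 < 2 < 3 < 4 < 5 < 6 < 7 and write every simplex with vertices in increasing order. Then dim K = 2 and the simplices of K are:

  0-simplices (8): [0], [1], [2], [3], [4], [5], [6], [7]
  1-simplices (24): (24 of them)
  2-simplices (16): [0,1,5], [0,1,7], [0,2,3], [0,2,4], [0,3,5], [0,4,6], [0,6,7], [1,2,4], [1,2,5], [1,3,6], [1,3,7], [1,4,6], [2,3,7], [2,5,7], [3,5,6], [5,6,7]

Hence C_0 ≅ Z^8, C_1 ≅ Z^24, C_2 ≅ Z^16.

∂_1: C_1 → C_0 is given by ∂[p,q] = [q] − [p].
The resulting 8×24 matrix has rank 7, and its Smith normal form has invariant factors (1,1,1,1,1,1,1).

∂_2: C_2 → C_1 maps a triangle to the signed sum of its edges. For instance
  ∂[1,4,6] = [4,6] − [1,6] + [1,4],
  ∂[1,3,7] = [3,7] − [1,7] + [1,3].
This gives a 24×16 integer matrix of rank 15; reducing to Smith normal form yields diagonal entries (1,1,1,1,1,1,1,1,1,1,1,1,1,1,1).

Reading off H_k = ker ∂_k / im ∂_{k+1}:

  H_0: rank C_0 − rank ∂_1 = 8 − 7 = 1, and the invariant factors of ∂_1 are all 1, so H_0 ≅ Z.
  H_1: rank ker ∂_1 − rank ∂_2 = (24 − 7) − 15 = 2, and the invariant factors of ∂_2 are all 1, so H_1 ≅ Z^2.
  H_2: rank ker ∂_2 − rank ∂_3 = (16 − 15) − 0 = 1, and there is no ∂_3, so H_2 ≅ Z.

As a check, the Euler characteristic is 8 − 24 + 16 = 0, which agrees with 1 − 2 + 1 = 0.
(K is a triangulation of the torus T^2.)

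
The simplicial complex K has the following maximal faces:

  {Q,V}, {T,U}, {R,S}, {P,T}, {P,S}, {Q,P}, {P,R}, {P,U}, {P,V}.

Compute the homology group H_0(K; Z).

Fix the vertex order P < Q < R < S < T < U < V and write every simplex with vertices in increasing order. Then dim K = 1 and the simplices of K are:

  0-simplices (7): P, Q, R, S, T, U, V
  1-simplices (9): PQ, PR, PS, PT, PU, PV, QV, RS, TU

so the chain groups are C_0 ≅ Z^7, C_1 ≅ Z^9.

The boundary map ∂_1: C_1 → C_0 maps an edge to its endpoints' difference, ∂[p,q] = q − p. For instance
  ∂QV = V − Q.
The 7×9 boundary matrix has rank 6 and Smith normal form diag(1,1,1,1,1,1).

Computing H_k = (kernel of ∂_k) / (image of ∂_{k+1}):

  H_0: rank C_0 − rank ∂_1 = 7 − 6 = 1, and the invariant factors of ∂_1 are all 1, so H_0 = Z.

H_0 ≅ Z.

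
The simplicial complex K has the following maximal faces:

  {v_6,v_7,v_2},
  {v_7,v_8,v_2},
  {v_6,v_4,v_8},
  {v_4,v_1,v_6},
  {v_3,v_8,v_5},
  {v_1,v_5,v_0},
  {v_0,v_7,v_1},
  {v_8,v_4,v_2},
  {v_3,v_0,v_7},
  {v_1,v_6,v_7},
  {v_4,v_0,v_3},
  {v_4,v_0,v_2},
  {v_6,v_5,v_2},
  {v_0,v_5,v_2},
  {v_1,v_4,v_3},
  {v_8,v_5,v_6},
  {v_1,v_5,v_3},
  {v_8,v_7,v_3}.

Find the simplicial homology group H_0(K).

Fix the vertex order v_0 < v_1 < v_2 < v_3 < v_4 < v_5 < v_6 < v_7 < v_8 and write every simplex with vertices in increasing order. Then dim K = 2 and the simplices of K are:

  0-simplices (9): [v_0], [v_1], [v_2], [v_3], [v_4], [v_5], [v_6], [v_7], [v_8]
  1-simplices (27): (27 of them)
  2-simplices (18): (18 of them)

Hence C_0 ≅ Z^9, C_1 ≅ Z^27, C_2 ≅ Z^18.

Boundary ∂_1: C_1 → C_0 maps an edge to its endpoints' difference, ∂[p,q] = q − p. For instance
  ∂[v_3,v_7] = [v_7] − [v_3].
The 9×27 boundary matrix has rank 8 and Smith normal form diag(1,1,1,1,1,1,1,1).

Boundary ∂_2: C_2 → C_1 maps a triangle to the signed sum of its edges. For instance
  ∂[v_0,v_3,v_4] = [v_3,v_4] − [v_0,v_4] + [v_0,v_3],
  ∂[v_0,v_3,v_7] = [v_3,v_7] − [v_0,v_7] + [v_0,v_3].
The resulting 27×18 matrix has rank 18, and its Smith normal form has invariant factors (1,1,1,1,1,1,1,1,1,1,1,1,1,1,1,1,1,2).

From H_k ≅ ker(∂_k) / im(∂_{k+1}) we obtain:

  H_0: rank C_0 − rank ∂_1 = 9 − 8 = 1, and the invariant factors of ∂_1 are all 1, so H_0 = Z.

H_0 = Z.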